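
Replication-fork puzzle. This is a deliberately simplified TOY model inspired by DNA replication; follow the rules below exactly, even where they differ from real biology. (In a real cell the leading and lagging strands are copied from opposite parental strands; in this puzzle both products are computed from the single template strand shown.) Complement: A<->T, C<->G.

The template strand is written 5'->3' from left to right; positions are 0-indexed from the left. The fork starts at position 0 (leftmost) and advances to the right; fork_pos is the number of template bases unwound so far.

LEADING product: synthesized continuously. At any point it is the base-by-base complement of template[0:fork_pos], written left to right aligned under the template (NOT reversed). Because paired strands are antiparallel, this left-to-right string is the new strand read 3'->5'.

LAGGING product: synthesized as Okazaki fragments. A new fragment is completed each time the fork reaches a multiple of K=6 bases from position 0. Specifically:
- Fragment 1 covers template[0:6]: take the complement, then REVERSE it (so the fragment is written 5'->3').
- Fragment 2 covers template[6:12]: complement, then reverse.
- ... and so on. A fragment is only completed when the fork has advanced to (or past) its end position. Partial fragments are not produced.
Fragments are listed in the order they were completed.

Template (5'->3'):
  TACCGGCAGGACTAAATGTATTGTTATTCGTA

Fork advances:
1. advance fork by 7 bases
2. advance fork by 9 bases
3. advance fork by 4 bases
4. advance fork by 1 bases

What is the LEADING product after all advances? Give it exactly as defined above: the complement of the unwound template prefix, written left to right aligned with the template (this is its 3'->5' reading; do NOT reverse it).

Answer: ATGGCCGTCCTGATTTACATA

Derivation:
Step 1: advance 7 -> fork_pos = 0 + 7 = 7.
Step 2: advance 9 -> fork_pos = 7 + 9 = 16.
Step 3: advance 4 -> fork_pos = 16 + 4 = 20.
Step 4: advance 1 -> fork_pos = 20 + 1 = 21.
Unwound prefix: template[0:21] = TACCGGCAGGACTAAATGTAT
Complement it base by base (A<->T, C<->G), keeping left-to-right order:
  [0:5] TACCG -> ATGGC
  [5:10] GCAGG -> CGTCC
  [10:15] ACTAA -> TGATT
  [15:20] ATGTA -> TACAT
  [20:21] T -> A
Concatenate: ATGGCCGTCCTGATTTACATA (length 21; written aligned with the template, i.e. 3'->5').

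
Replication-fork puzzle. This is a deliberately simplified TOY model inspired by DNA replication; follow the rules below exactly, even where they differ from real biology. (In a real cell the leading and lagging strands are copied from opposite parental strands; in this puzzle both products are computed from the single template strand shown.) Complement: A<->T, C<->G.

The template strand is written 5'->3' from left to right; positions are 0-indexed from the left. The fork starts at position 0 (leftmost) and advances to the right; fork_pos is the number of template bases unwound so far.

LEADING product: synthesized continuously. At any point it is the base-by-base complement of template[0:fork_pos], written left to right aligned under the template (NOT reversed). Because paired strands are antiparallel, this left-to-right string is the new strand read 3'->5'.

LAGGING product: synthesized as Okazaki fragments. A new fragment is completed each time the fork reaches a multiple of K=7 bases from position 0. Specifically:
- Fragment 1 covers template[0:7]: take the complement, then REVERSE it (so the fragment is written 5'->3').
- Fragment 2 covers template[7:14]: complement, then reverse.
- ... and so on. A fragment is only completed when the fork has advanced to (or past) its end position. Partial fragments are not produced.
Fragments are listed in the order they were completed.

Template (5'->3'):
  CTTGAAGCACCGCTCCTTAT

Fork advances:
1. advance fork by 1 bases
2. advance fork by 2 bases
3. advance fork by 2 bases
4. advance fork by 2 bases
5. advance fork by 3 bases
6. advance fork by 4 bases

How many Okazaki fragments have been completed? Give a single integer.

Step 1: advance 1 -> fork_pos = 0 + 1 = 1. Next multiple of 7 is 7 (not reached); still 0 fragment(s).
Step 2: advance 2 -> fork_pos = 1 + 2 = 3. Next multiple of 7 is 7 (not reached); still 0 fragment(s).
Step 3: advance 2 -> fork_pos = 3 + 2 = 5. Next multiple of 7 is 7 (not reached); still 0 fragment(s).
Step 4: advance 2 -> fork_pos = 5 + 2 = 7. Reached multiple(s) of 7: 7 -> fragment 1 completed (1 total).
Step 5: advance 3 -> fork_pos = 7 + 3 = 10. Next multiple of 7 is 14 (not reached); still 1 fragment(s).
Step 6: advance 4 -> fork_pos = 10 + 4 = 14. Reached multiple(s) of 7: 14 -> fragment 2 completed (2 total).
Check: final fork_pos = 14; the multiples of 7 that are <= 14 are 7..14 -> 14 // 7 = 2 completed fragment(s).

Answer: 2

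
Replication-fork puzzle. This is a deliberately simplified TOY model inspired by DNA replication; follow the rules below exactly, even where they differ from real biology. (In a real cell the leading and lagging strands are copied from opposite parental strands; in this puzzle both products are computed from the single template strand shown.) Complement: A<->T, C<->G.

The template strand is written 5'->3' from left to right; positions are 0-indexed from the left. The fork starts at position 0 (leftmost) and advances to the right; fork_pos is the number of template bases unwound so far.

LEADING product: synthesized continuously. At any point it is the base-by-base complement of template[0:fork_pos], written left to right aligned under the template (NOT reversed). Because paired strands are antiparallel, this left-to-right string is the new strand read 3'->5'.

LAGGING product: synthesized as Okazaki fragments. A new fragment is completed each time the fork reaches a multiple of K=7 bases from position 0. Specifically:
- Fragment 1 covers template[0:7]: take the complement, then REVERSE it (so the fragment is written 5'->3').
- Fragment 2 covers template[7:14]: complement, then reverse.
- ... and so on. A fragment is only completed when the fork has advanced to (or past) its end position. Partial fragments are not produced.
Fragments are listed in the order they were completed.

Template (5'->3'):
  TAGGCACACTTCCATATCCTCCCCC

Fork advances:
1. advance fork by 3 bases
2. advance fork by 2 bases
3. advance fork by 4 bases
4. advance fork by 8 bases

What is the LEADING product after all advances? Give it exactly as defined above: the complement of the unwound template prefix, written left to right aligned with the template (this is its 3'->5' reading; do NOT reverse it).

Answer: ATCCGTGTGAAGGTATA

Derivation:
Step 1: advance 3 -> fork_pos = 0 + 3 = 3.
Step 2: advance 2 -> fork_pos = 3 + 2 = 5.
Step 3: advance 4 -> fork_pos = 5 + 4 = 9.
Step 4: advance 8 -> fork_pos = 9 + 8 = 17.
Unwound prefix: template[0:17] = TAGGCACACTTCCATAT
Complement it base by base (A<->T, C<->G), keeping left-to-right order:
  [0:5] TAGGC -> ATCCG
  [5:10] ACACT -> TGTGA
  [10:15] TCCAT -> AGGTA
  [15:17] AT -> TA
Concatenate: ATCCGTGTGAAGGTATA (length 17; written aligned with the template, i.e. 3'->5').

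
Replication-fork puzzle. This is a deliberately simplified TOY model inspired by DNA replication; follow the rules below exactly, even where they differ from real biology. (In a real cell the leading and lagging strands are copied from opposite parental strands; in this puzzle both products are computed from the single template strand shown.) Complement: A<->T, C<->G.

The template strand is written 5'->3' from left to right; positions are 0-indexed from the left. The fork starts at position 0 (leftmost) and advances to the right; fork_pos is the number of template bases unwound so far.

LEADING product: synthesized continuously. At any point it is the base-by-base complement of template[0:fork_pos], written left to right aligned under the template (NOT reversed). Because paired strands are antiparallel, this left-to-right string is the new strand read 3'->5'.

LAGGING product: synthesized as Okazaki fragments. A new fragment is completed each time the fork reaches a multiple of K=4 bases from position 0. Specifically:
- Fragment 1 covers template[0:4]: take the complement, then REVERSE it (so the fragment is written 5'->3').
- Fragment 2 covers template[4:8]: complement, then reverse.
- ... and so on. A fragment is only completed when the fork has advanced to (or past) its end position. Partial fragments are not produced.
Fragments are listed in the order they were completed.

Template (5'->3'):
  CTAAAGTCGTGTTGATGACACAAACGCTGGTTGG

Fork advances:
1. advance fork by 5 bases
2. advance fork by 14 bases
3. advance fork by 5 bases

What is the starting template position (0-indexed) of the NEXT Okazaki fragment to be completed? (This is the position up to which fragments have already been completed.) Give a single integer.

Answer: 24

Derivation:
Step 1: advance 5 -> fork_pos = 0 + 5 = 5. Reached multiple(s) of 4: 4 -> fragment 1 completed (1 total).
Step 2: advance 14 -> fork_pos = 5 + 14 = 19. Reached multiple(s) of 4: 8, 12, 16 -> fragments 2-4 completed (4 total).
Step 3: advance 5 -> fork_pos = 19 + 5 = 24. Reached multiple(s) of 4: 20, 24 -> fragments 5-6 completed (6 total).
6 fragment(s) completed, covering template[0:24] (6 x 4 = 24). The next fragment, fragment 7, covers template[24:28], so it starts at position 24.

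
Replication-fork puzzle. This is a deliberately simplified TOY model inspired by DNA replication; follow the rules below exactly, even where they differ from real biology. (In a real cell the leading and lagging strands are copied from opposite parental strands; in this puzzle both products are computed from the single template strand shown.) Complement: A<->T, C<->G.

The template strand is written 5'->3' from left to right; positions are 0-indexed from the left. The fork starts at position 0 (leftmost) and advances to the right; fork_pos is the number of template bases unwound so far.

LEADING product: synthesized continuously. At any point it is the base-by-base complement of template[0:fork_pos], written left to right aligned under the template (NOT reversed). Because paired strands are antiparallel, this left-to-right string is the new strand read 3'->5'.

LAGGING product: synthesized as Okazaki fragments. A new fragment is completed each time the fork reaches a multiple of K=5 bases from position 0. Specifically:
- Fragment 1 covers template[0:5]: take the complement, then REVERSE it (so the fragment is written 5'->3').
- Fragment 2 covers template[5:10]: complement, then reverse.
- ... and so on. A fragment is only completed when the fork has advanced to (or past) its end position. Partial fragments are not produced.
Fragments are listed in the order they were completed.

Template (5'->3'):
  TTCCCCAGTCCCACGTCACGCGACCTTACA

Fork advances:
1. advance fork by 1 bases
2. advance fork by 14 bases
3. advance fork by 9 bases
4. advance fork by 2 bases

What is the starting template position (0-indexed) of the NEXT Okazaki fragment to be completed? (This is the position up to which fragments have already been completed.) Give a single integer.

Answer: 25

Derivation:
Step 1: advance 1 -> fork_pos = 0 + 1 = 1. Next multiple of 5 is 5 (not reached); still 0 fragment(s).
Step 2: advance 14 -> fork_pos = 1 + 14 = 15. Reached multiple(s) of 5: 5, 10, 15 -> fragments 1-3 completed (3 total).
Step 3: advance 9 -> fork_pos = 15 + 9 = 24. Reached multiple(s) of 5: 20 -> fragment 4 completed (4 total).
Step 4: advance 2 -> fork_pos = 24 + 2 = 26. Reached multiple(s) of 5: 25 -> fragment 5 completed (5 total).
5 fragment(s) completed, covering template[0:25] (5 x 5 = 25). The next fragment, fragment 6, covers template[25:30], so it starts at position 25.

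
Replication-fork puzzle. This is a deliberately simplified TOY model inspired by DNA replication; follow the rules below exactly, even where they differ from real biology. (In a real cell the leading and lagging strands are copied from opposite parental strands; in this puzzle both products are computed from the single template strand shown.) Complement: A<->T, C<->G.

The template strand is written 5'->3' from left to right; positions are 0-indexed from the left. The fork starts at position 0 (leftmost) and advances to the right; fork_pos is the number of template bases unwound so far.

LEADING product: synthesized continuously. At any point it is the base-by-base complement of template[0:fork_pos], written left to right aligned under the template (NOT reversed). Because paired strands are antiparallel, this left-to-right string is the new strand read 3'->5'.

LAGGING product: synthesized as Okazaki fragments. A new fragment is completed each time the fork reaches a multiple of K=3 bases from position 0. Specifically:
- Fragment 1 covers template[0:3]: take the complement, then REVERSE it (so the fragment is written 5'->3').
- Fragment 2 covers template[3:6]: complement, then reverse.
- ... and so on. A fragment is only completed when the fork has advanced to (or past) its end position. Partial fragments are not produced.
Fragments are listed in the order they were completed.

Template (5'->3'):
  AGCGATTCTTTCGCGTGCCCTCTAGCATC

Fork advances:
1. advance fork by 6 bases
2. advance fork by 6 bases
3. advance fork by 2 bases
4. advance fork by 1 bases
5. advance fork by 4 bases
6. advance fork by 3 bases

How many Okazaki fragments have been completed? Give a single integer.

Answer: 7

Derivation:
Step 1: advance 6 -> fork_pos = 0 + 6 = 6. Reached multiple(s) of 3: 3, 6 -> fragments 1-2 completed (2 total).
Step 2: advance 6 -> fork_pos = 6 + 6 = 12. Reached multiple(s) of 3: 9, 12 -> fragments 3-4 completed (4 total).
Step 3: advance 2 -> fork_pos = 12 + 2 = 14. Next multiple of 3 is 15 (not reached); still 4 fragment(s).
Step 4: advance 1 -> fork_pos = 14 + 1 = 15. Reached multiple(s) of 3: 15 -> fragment 5 completed (5 total).
Step 5: advance 4 -> fork_pos = 15 + 4 = 19. Reached multiple(s) of 3: 18 -> fragment 6 completed (6 total).
Step 6: advance 3 -> fork_pos = 19 + 3 = 22. Reached multiple(s) of 3: 21 -> fragment 7 completed (7 total).
Check: final fork_pos = 22; the multiples of 3 that are <= 22 are 3..21 -> 22 // 3 = 7 completed fragment(s).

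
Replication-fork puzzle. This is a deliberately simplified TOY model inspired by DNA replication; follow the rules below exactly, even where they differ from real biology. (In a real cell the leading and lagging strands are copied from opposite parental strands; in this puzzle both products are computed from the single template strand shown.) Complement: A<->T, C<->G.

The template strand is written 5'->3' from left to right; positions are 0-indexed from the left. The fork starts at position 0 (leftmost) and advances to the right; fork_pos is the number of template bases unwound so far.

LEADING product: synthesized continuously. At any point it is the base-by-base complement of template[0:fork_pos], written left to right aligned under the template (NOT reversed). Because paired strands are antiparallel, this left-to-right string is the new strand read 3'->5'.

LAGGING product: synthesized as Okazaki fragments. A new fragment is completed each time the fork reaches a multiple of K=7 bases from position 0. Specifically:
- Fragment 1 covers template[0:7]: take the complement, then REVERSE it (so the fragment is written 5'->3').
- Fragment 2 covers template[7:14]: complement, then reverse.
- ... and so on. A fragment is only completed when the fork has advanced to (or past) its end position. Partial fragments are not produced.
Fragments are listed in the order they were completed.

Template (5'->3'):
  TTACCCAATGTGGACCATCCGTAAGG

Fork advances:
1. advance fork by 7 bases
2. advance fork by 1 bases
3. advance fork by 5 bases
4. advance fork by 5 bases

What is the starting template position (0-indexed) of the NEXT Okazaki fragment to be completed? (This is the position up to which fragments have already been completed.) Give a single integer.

Answer: 14

Derivation:
Step 1: advance 7 -> fork_pos = 0 + 7 = 7. Reached multiple(s) of 7: 7 -> fragment 1 completed (1 total).
Step 2: advance 1 -> fork_pos = 7 + 1 = 8. Next multiple of 7 is 14 (not reached); still 1 fragment(s).
Step 3: advance 5 -> fork_pos = 8 + 5 = 13. Next multiple of 7 is 14 (not reached); still 1 fragment(s).
Step 4: advance 5 -> fork_pos = 13 + 5 = 18. Reached multiple(s) of 7: 14 -> fragment 2 completed (2 total).
2 fragment(s) completed, covering template[0:14] (2 x 7 = 14). The next fragment, fragment 3, covers template[14:21], so it starts at position 14.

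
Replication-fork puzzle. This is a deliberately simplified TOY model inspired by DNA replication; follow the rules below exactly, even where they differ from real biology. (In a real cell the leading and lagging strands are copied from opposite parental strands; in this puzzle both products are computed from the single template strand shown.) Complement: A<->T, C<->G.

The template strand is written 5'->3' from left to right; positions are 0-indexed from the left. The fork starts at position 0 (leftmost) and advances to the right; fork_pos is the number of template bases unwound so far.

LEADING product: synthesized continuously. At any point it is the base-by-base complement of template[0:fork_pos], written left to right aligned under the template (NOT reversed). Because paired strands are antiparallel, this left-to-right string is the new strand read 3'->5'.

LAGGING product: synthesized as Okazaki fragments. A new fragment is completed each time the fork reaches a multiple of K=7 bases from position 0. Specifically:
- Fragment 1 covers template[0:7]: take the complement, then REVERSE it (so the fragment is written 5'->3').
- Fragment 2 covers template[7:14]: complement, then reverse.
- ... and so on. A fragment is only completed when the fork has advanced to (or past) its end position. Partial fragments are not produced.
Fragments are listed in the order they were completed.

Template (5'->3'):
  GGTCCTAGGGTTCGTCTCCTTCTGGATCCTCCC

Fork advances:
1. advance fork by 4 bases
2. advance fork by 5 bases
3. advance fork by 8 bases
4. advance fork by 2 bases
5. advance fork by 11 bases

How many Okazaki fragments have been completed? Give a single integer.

Answer: 4

Derivation:
Step 1: advance 4 -> fork_pos = 0 + 4 = 4. Next multiple of 7 is 7 (not reached); still 0 fragment(s).
Step 2: advance 5 -> fork_pos = 4 + 5 = 9. Reached multiple(s) of 7: 7 -> fragment 1 completed (1 total).
Step 3: advance 8 -> fork_pos = 9 + 8 = 17. Reached multiple(s) of 7: 14 -> fragment 2 completed (2 total).
Step 4: advance 2 -> fork_pos = 17 + 2 = 19. Next multiple of 7 is 21 (not reached); still 2 fragment(s).
Step 5: advance 11 -> fork_pos = 19 + 11 = 30. Reached multiple(s) of 7: 21, 28 -> fragments 3-4 completed (4 total).
Check: final fork_pos = 30; the multiples of 7 that are <= 30 are 7..28 -> 30 // 7 = 4 completed fragment(s).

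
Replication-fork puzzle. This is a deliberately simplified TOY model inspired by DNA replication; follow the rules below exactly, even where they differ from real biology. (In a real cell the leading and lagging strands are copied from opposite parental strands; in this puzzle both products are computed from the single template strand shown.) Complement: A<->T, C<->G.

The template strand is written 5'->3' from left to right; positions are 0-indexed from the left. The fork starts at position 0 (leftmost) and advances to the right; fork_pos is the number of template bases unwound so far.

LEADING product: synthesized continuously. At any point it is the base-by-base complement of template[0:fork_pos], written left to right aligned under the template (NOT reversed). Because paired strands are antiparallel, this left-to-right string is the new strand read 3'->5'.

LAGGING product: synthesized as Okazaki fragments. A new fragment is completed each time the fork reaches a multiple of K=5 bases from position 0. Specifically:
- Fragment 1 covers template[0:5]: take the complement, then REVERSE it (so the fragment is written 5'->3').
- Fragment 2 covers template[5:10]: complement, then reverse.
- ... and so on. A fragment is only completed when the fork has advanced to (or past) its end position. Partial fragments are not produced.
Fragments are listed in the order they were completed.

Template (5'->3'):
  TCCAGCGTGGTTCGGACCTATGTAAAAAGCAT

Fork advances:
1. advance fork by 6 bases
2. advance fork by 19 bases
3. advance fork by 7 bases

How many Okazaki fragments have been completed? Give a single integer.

Step 1: advance 6 -> fork_pos = 0 + 6 = 6. Reached multiple(s) of 5: 5 -> fragment 1 completed (1 total).
Step 2: advance 19 -> fork_pos = 6 + 19 = 25. Reached multiple(s) of 5: 10, 15, 20, 25 -> fragments 2-5 completed (5 total).
Step 3: advance 7 -> fork_pos = 25 + 7 = 32. Reached multiple(s) of 5: 30 -> fragment 6 completed (6 total).
Check: final fork_pos = 32; the multiples of 5 that are <= 32 are 5..30 -> 32 // 5 = 6 completed fragment(s).

Answer: 6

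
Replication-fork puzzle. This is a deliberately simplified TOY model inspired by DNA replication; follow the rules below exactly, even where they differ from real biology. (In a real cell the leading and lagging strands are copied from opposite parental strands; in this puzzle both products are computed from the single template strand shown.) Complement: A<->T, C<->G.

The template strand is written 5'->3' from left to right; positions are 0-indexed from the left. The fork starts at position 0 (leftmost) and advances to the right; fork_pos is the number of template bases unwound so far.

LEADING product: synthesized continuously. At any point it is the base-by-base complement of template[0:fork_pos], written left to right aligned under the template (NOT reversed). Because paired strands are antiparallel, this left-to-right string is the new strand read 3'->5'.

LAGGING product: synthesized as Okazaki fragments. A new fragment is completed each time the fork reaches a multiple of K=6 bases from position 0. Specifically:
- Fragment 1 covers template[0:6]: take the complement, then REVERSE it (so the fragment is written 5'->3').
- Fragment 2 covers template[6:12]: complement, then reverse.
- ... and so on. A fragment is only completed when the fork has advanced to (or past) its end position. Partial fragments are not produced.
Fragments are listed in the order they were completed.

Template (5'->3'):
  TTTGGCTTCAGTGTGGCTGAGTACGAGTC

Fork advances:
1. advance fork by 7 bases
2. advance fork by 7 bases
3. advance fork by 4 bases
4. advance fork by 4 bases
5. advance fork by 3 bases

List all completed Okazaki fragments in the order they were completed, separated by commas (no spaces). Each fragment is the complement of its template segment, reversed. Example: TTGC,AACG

Answer: GCCAAA,ACTGAA,AGCCAC,GTACTC

Derivation:
Step 1: advance 7 -> fork_pos = 0 + 7 = 7. Reached multiple(s) of 6: 6 -> fragment 1 completed (1 total).
Step 2: advance 7 -> fork_pos = 7 + 7 = 14. Reached multiple(s) of 6: 12 -> fragment 2 completed (2 total).
Step 3: advance 4 -> fork_pos = 14 + 4 = 18. Reached multiple(s) of 6: 18 -> fragment 3 completed (3 total).
Step 4: advance 4 -> fork_pos = 18 + 4 = 22. Next multiple of 6 is 24 (not reached); still 3 fragment(s).
Step 5: advance 3 -> fork_pos = 22 + 3 = 25. Reached multiple(s) of 6: 24 -> fragment 4 completed (4 total).
Final fork_pos = 25, so 4 fragment(s) are complete. Build each: template segment -> complement -> reverse.
Fragment 1: template[0:6] = TTTGGC -> complement AAACCG -> reversed GCCAAA
Fragment 2: template[6:12] = TTCAGT -> complement AAGTCA -> reversed ACTGAA
Fragment 3: template[12:18] = GTGGCT -> complement CACCGA -> reversed AGCCAC
Fragment 4: template[18:24] = GAGTAC -> complement CTCATG -> reversed GTACTC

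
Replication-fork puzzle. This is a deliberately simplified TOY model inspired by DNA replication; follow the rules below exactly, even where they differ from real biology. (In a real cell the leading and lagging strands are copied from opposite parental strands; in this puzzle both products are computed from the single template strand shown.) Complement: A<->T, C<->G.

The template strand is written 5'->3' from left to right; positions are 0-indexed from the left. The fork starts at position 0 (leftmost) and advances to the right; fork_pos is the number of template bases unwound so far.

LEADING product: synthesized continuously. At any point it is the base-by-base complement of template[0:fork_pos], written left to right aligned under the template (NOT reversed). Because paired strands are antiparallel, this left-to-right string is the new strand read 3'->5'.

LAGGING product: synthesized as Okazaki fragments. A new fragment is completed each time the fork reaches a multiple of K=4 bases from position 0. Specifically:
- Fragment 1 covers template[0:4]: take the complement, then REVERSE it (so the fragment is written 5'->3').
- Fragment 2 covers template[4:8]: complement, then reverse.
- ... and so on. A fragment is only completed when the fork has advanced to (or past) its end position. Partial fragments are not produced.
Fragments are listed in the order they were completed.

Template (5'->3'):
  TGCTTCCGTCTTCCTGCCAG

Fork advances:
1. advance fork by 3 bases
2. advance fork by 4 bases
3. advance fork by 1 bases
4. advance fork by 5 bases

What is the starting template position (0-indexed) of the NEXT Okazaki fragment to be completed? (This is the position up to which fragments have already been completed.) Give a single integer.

Answer: 12

Derivation:
Step 1: advance 3 -> fork_pos = 0 + 3 = 3. Next multiple of 4 is 4 (not reached); still 0 fragment(s).
Step 2: advance 4 -> fork_pos = 3 + 4 = 7. Reached multiple(s) of 4: 4 -> fragment 1 completed (1 total).
Step 3: advance 1 -> fork_pos = 7 + 1 = 8. Reached multiple(s) of 4: 8 -> fragment 2 completed (2 total).
Step 4: advance 5 -> fork_pos = 8 + 5 = 13. Reached multiple(s) of 4: 12 -> fragment 3 completed (3 total).
3 fragment(s) completed, covering template[0:12] (3 x 4 = 12). The next fragment, fragment 4, covers template[12:16], so it starts at position 12.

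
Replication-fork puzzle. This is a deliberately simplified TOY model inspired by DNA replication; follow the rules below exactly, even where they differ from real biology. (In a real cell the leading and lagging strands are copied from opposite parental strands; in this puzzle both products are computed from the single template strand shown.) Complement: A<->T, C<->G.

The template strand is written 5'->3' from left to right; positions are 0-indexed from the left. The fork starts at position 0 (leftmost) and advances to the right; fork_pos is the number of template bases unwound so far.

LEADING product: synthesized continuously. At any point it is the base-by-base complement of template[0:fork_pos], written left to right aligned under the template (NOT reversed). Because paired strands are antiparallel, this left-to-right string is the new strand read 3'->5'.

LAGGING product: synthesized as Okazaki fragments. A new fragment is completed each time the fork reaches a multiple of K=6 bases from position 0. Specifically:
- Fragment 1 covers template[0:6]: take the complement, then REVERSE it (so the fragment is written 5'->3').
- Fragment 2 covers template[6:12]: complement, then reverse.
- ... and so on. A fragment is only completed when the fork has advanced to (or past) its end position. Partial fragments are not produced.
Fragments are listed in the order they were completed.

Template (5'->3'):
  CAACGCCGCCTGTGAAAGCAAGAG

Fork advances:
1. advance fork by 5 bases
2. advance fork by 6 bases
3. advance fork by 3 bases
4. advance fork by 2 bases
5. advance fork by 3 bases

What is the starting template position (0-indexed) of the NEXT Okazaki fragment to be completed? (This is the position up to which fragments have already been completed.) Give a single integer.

Answer: 18

Derivation:
Step 1: advance 5 -> fork_pos = 0 + 5 = 5. Next multiple of 6 is 6 (not reached); still 0 fragment(s).
Step 2: advance 6 -> fork_pos = 5 + 6 = 11. Reached multiple(s) of 6: 6 -> fragment 1 completed (1 total).
Step 3: advance 3 -> fork_pos = 11 + 3 = 14. Reached multiple(s) of 6: 12 -> fragment 2 completed (2 total).
Step 4: advance 2 -> fork_pos = 14 + 2 = 16. Next multiple of 6 is 18 (not reached); still 2 fragment(s).
Step 5: advance 3 -> fork_pos = 16 + 3 = 19. Reached multiple(s) of 6: 18 -> fragment 3 completed (3 total).
3 fragment(s) completed, covering template[0:18] (3 x 6 = 18). The next fragment, fragment 4, covers template[18:24], so it starts at position 18.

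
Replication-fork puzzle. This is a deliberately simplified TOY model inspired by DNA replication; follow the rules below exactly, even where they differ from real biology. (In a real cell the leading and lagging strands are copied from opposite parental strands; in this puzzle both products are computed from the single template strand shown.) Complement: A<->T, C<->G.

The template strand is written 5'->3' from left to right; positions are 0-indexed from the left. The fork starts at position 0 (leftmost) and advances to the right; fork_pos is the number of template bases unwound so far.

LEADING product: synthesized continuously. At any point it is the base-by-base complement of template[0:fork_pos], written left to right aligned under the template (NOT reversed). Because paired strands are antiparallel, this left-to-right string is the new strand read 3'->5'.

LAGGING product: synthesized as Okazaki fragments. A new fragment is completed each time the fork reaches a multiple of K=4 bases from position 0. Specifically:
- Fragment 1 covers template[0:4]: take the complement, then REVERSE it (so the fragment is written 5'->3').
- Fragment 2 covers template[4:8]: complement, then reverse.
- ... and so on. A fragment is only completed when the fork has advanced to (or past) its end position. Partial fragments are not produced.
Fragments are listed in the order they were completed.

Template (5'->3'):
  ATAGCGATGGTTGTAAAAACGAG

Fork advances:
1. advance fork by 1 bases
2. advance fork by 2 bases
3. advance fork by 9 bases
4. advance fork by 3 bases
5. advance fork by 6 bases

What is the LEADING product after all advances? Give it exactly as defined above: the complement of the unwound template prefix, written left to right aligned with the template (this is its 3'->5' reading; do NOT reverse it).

Step 1: advance 1 -> fork_pos = 0 + 1 = 1.
Step 2: advance 2 -> fork_pos = 1 + 2 = 3.
Step 3: advance 9 -> fork_pos = 3 + 9 = 12.
Step 4: advance 3 -> fork_pos = 12 + 3 = 15.
Step 5: advance 6 -> fork_pos = 15 + 6 = 21.
Unwound prefix: template[0:21] = ATAGCGATGGTTGTAAAAACG
Complement it base by base (A<->T, C<->G), keeping left-to-right order:
  [0:5] ATAGC -> TATCG
  [5:10] GATGG -> CTACC
  [10:15] TTGTA -> AACAT
  [15:20] AAAAC -> TTTTG
  [20:21] G -> C
Concatenate: TATCGCTACCAACATTTTTGC (length 21; written aligned with the template, i.e. 3'->5').

Answer: TATCGCTACCAACATTTTTGC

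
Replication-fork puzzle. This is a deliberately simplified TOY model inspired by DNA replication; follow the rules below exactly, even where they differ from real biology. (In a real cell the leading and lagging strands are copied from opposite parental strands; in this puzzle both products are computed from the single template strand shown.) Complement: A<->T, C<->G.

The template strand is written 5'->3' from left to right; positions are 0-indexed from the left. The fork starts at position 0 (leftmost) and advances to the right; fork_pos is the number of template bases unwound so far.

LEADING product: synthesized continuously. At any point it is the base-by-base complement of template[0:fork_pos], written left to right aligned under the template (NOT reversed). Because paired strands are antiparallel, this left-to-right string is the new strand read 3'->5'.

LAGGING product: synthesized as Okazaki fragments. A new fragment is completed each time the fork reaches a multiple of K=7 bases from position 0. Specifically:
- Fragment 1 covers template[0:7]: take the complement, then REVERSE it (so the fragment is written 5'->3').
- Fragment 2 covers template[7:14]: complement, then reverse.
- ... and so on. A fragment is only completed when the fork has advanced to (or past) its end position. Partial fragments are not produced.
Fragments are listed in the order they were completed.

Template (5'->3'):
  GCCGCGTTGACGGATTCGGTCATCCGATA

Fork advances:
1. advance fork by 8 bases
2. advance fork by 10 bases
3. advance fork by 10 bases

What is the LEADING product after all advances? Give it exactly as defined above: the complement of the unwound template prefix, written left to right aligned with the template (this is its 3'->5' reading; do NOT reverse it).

Step 1: advance 8 -> fork_pos = 0 + 8 = 8.
Step 2: advance 10 -> fork_pos = 8 + 10 = 18.
Step 3: advance 10 -> fork_pos = 18 + 10 = 28.
Unwound prefix: template[0:28] = GCCGCGTTGACGGATTCGGTCATCCGAT
Complement it base by base (A<->T, C<->G), keeping left-to-right order:
  [0:5] GCCGC -> CGGCG
  [5:10] GTTGA -> CAACT
  [10:15] CGGAT -> GCCTA
  [15:20] TCGGT -> AGCCA
  [20:25] CATCC -> GTAGG
  [25:28] GAT -> CTA
Concatenate: CGGCGCAACTGCCTAAGCCAGTAGGCTA (length 28; written aligned with the template, i.e. 3'->5').

Answer: CGGCGCAACTGCCTAAGCCAGTAGGCTA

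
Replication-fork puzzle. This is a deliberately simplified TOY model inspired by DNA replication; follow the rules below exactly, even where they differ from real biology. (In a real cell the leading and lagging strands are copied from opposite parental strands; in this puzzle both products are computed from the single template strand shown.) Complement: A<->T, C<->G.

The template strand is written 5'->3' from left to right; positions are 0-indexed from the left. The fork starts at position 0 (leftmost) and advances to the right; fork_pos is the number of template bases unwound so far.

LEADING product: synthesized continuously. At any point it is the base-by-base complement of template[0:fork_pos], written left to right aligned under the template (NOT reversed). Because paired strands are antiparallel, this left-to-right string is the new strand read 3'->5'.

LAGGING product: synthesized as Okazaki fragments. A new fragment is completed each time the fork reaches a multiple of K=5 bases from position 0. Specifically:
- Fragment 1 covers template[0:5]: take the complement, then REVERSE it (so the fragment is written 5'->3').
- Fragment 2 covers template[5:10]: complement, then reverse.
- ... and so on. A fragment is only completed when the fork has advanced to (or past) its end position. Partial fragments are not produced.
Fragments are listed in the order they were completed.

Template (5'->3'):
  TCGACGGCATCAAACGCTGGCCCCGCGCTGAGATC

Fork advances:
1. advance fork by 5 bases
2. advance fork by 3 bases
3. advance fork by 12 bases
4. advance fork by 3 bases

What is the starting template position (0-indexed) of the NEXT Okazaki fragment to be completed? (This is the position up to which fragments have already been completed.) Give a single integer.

Answer: 20

Derivation:
Step 1: advance 5 -> fork_pos = 0 + 5 = 5. Reached multiple(s) of 5: 5 -> fragment 1 completed (1 total).
Step 2: advance 3 -> fork_pos = 5 + 3 = 8. Next multiple of 5 is 10 (not reached); still 1 fragment(s).
Step 3: advance 12 -> fork_pos = 8 + 12 = 20. Reached multiple(s) of 5: 10, 15, 20 -> fragments 2-4 completed (4 total).
Step 4: advance 3 -> fork_pos = 20 + 3 = 23. Next multiple of 5 is 25 (not reached); still 4 fragment(s).
4 fragment(s) completed, covering template[0:20] (4 x 5 = 20). The next fragment, fragment 5, covers template[20:25], so it starts at position 20.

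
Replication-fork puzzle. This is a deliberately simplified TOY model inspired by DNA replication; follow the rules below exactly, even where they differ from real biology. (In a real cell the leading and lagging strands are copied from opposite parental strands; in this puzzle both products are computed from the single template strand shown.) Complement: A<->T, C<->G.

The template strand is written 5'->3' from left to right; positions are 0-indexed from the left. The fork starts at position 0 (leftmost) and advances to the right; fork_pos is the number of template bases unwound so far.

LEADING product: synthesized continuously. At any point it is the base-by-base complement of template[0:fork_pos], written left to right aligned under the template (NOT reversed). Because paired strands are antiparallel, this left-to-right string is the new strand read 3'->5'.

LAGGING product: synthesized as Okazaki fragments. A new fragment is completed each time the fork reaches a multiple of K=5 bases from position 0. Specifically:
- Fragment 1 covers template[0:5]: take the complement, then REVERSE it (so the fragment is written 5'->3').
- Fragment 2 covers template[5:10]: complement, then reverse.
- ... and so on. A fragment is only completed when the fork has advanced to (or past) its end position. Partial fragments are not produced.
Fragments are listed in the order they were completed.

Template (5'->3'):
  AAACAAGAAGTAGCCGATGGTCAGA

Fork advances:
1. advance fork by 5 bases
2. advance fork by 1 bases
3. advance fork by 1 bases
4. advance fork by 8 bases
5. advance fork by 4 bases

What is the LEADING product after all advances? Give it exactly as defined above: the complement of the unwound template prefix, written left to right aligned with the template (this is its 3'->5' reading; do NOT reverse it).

Step 1: advance 5 -> fork_pos = 0 + 5 = 5.
Step 2: advance 1 -> fork_pos = 5 + 1 = 6.
Step 3: advance 1 -> fork_pos = 6 + 1 = 7.
Step 4: advance 8 -> fork_pos = 7 + 8 = 15.
Step 5: advance 4 -> fork_pos = 15 + 4 = 19.
Unwound prefix: template[0:19] = AAACAAGAAGTAGCCGATG
Complement it base by base (A<->T, C<->G), keeping left-to-right order:
  [0:5] AAACA -> TTTGT
  [5:10] AGAAG -> TCTTC
  [10:15] TAGCC -> ATCGG
  [15:19] GATG -> CTAC
Concatenate: TTTGTTCTTCATCGGCTAC (length 19; written aligned with the template, i.e. 3'->5').

Answer: TTTGTTCTTCATCGGCTAC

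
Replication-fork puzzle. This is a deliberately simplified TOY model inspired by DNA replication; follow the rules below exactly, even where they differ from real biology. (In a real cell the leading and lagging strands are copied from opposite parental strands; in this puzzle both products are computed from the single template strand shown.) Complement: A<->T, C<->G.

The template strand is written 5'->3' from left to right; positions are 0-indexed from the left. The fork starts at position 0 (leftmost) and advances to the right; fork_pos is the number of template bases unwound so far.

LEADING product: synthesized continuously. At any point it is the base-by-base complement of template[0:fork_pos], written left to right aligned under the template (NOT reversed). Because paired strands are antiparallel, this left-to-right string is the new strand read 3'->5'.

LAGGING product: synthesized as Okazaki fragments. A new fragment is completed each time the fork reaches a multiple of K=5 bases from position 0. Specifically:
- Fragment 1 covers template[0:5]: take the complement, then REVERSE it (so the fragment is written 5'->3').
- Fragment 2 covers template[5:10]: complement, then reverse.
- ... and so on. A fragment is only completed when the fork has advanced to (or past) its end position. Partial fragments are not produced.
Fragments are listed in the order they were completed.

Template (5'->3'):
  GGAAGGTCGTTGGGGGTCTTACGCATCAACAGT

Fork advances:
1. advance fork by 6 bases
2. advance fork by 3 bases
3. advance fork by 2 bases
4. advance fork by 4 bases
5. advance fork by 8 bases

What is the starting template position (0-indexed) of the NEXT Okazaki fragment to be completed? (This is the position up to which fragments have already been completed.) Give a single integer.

Step 1: advance 6 -> fork_pos = 0 + 6 = 6. Reached multiple(s) of 5: 5 -> fragment 1 completed (1 total).
Step 2: advance 3 -> fork_pos = 6 + 3 = 9. Next multiple of 5 is 10 (not reached); still 1 fragment(s).
Step 3: advance 2 -> fork_pos = 9 + 2 = 11. Reached multiple(s) of 5: 10 -> fragment 2 completed (2 total).
Step 4: advance 4 -> fork_pos = 11 + 4 = 15. Reached multiple(s) of 5: 15 -> fragment 3 completed (3 total).
Step 5: advance 8 -> fork_pos = 15 + 8 = 23. Reached multiple(s) of 5: 20 -> fragment 4 completed (4 total).
4 fragment(s) completed, covering template[0:20] (4 x 5 = 20). The next fragment, fragment 5, covers template[20:25], so it starts at position 20.

Answer: 20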